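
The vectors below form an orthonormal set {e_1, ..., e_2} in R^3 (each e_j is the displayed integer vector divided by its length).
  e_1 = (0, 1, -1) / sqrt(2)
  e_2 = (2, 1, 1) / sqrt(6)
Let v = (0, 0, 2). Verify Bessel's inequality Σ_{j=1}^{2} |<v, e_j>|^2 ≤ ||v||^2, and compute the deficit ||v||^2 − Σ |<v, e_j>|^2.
Σ |<v, e_j>|^2 = 8/3; ||v||^2 = 4; deficit = 4/3

Write each e_j = u_j / sqrt(<u_j, u_j>) where u_j is the displayed integer vector. Then <v, e_j> = <v, u_j> / sqrt(<u_j, u_j>), so |<v, e_j>|^2 = <v, u_j>^2 / <u_j, u_j>.
Coefficients: <v, e_1> = -2/sqrt(2), <v, e_2> = 2/sqrt(6).
Square and sum: Σ |<v, e_j>|^2 = 8/3.
Compute ||v||^2 = v·v = 4.
Deficit = 4 − 8/3 = 4/3 ≥ 0, confirming Bessel's inequality. (The deficit equals ||v − Σ <v,e_j> e_j||^2, the squared distance from v to span{e_j}.)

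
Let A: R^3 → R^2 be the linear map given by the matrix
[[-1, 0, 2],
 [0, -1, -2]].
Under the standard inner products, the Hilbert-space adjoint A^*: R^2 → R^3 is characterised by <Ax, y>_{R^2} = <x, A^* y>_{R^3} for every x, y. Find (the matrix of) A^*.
A^* = A^T =
[[-1, 0],
 [0, -1],
 [2, -2]]

For real matrices with standard dot products, the defining identity <Ax, y> = <x, A^* y> gives (Ax)^T y = x^T (A^*) y, i.e. x^T A^T y = x^T (A^*) y. Since this holds for all x, y, we must have A^* = A^T. Therefore
A^* =
[[-1, 0],
 [0, -1],
 [2, -2]].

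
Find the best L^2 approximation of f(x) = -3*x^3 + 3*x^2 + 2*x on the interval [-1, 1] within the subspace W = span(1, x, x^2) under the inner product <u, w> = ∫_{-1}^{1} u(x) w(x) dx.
g(x) = 3*x^2 + x/5

The best approximation g ∈ W is the orthogonal projection of f onto W. Writing g = a_0 + a_1 x + a_2 x^2, the coefficients solve the normal equations G · a = b where
  G_{ij} = <φ_i, φ_j> and b_i = <f, φ_i>, with φ_0 = 1, φ_1 = x, φ_2 = x^2.
G =
  [2, 0, 2/3]
  [0, 2/3, 0]
  [2/3, 0, 2/5],
b = (2, 2/15, 6/5).
Solving gives a_0 = 0, a_1 = 1/5, a_2 = 3, so
  g(x) = 3*x^2 + x/5.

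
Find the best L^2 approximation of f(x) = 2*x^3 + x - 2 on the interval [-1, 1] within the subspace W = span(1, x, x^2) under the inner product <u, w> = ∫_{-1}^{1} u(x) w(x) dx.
g(x) = 11*x/5 - 2

The best approximation g ∈ W is the orthogonal projection of f onto W. Writing g = a_0 + a_1 x + a_2 x^2, the coefficients solve the normal equations G · a = b where
  G_{ij} = <φ_i, φ_j> and b_i = <f, φ_i>, with φ_0 = 1, φ_1 = x, φ_2 = x^2.
G =
  [2, 0, 2/3]
  [0, 2/3, 0]
  [2/3, 0, 2/5],
b = (-4, 22/15, -4/3).
Solving gives a_0 = -2, a_1 = 11/5, a_2 = 0, so
  g(x) = 11*x/5 - 2.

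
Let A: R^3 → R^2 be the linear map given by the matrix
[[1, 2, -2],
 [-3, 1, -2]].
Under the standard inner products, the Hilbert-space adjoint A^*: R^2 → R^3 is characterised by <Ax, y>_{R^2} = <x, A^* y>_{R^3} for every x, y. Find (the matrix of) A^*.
A^* = A^T =
[[1, -3],
 [2, 1],
 [-2, -2]]

For real matrices with standard dot products, the defining identity <Ax, y> = <x, A^* y> gives (Ax)^T y = x^T (A^*) y, i.e. x^T A^T y = x^T (A^*) y. Since this holds for all x, y, we must have A^* = A^T. Therefore
A^* =
[[1, -3],
 [2, 1],
 [-2, -2]].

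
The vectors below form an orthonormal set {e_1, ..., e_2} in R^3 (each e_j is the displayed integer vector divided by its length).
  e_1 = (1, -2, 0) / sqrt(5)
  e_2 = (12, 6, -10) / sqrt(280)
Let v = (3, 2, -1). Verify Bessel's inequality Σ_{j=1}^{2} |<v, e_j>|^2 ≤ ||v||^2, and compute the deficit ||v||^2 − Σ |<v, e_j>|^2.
Σ |<v, e_j>|^2 = 171/14; ||v||^2 = 14; deficit = 25/14

Write each e_j = u_j / sqrt(<u_j, u_j>) where u_j is the displayed integer vector. Then <v, e_j> = <v, u_j> / sqrt(<u_j, u_j>), so |<v, e_j>|^2 = <v, u_j>^2 / <u_j, u_j>.
Coefficients: <v, e_1> = -1/sqrt(5), <v, e_2> = 58/sqrt(280).
Square and sum: Σ |<v, e_j>|^2 = 171/14.
Compute ||v||^2 = v·v = 14.
Deficit = 14 − 171/14 = 25/14 ≥ 0, confirming Bessel's inequality. (The deficit equals ||v − Σ <v,e_j> e_j||^2, the squared distance from v to span{e_j}.)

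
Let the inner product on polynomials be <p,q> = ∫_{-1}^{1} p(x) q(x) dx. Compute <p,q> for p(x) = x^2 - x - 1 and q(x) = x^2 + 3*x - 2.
<p,q> = 2/5

Expand the product: p(x)·q(x) = x^4 + 2*x^3 - 6*x^2 - x + 2.
∫_{-1}^{1} of each monomial x^k gives [2/(k+1) if k even, 0 if k odd]. Integrating term-by-term (or equivalently evaluating the antiderivative F(x) = x^5/5 + x^4/2 - 2*x^3 - x^2/2 + 2*x at the endpoints):
  F(1) − F(−1) = 1/5 − (-1/5) = 2/5.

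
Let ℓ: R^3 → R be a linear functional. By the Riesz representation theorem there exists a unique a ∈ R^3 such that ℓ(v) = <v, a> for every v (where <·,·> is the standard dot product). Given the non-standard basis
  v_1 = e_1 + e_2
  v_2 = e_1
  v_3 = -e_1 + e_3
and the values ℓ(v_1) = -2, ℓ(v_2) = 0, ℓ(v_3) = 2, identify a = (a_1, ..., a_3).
a = (0, -2, 2)

Write a = (a_1, ..., a_3) in the standard basis. For each basis vector v_i, ℓ(v_i) = <v_i, a> is a linear equation in the a_j's. Collect the n equations into a matrix system V a = ℓ, where row i of V is v_i (expressed in the standard basis). Since V is invertible (lower-triangular with 1s on the diagonal, up to permutation), solve by back-substitution:
  V =
[[1, 1, 0],
 [1, 0, 0],
 [-1, 0, 1]]
  V a = (-2, 0, 2)
Solving gives a = (0, -2, 2).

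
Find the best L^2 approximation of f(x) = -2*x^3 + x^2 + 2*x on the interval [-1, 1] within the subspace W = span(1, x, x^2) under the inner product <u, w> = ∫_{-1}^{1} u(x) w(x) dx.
g(x) = x^2 + 4*x/5

The best approximation g ∈ W is the orthogonal projection of f onto W. Writing g = a_0 + a_1 x + a_2 x^2, the coefficients solve the normal equations G · a = b where
  G_{ij} = <φ_i, φ_j> and b_i = <f, φ_i>, with φ_0 = 1, φ_1 = x, φ_2 = x^2.
G =
  [2, 0, 2/3]
  [0, 2/3, 0]
  [2/3, 0, 2/5],
b = (2/3, 8/15, 2/5).
Solving gives a_0 = 0, a_1 = 4/5, a_2 = 1, so
  g(x) = x^2 + 4*x/5.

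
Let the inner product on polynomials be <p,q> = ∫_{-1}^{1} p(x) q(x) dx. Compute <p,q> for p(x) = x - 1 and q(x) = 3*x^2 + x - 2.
<p,q> = 8/3

Expand the product: p(x)·q(x) = 3*x^3 - 2*x^2 - 3*x + 2.
∫_{-1}^{1} of each monomial x^k gives [2/(k+1) if k even, 0 if k odd]. Integrating term-by-term (or equivalently evaluating the antiderivative F(x) = 3*x^4/4 - 2*x^3/3 - 3*x^2/2 + 2*x at the endpoints):
  F(1) − F(−1) = 7/12 − (-25/12) = 8/3.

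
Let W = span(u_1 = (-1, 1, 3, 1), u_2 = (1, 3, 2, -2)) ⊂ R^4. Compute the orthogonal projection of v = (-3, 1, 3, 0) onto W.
proj_W(v) = (-17/15, 1, 97/30, 7/6)

Set up U = [u_1 | ... | u_2] ∈ R^(4×2). The projector onto W = col(U) is P = U (U^T U)^(-1) U^T.
Compute U^T U =
  [12, 6]
  [6, 18],
and U^T v = (13, 6).
Solve U^T U · c = U^T v for the coefficients: c = (11/10, -1/30). The projection is proj_W(v) = U c.
Check: (v - proj_W(v)) · u_1 = 0  (should be 0).
Check: (v - proj_W(v)) · u_2 = 0  (should be 0).
Result: proj_W(v) = (-17/15, 1, 97/30, 7/6).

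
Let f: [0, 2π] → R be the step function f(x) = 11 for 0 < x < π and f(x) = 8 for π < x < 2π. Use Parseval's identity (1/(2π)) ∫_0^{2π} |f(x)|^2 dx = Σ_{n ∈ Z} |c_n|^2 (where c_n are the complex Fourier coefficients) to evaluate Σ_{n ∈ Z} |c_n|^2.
Σ |c_n|^2 = 185/2

Parseval equates the L^2 energy of f (normalised by 1/(2π)) with the ℓ^2 sum of its Fourier coefficients: (1/(2π)) ∫_0^{2π} |f|^2 = Σ |c_n|^2.
Compute the left side: (1/(2π)) [∫_0^π 11^2 dx + ∫_π^{2π} 8^2 dx] = (1/(2π)) · (121π + 64π) = (121 + 64)/2 = 185/2.
So Σ_{n ∈ Z} |c_n|^2 = 185/2.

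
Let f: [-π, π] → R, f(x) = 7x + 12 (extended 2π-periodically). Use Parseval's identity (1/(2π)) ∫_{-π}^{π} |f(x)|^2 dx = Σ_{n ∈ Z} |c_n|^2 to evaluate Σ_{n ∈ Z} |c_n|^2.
Σ |c_n|^2 = 49π^2/3 + 144

Expand and integrate term by term over [-π, π]:
  ∫ (7x)^2 dx = 49·(2π^3/3); ∫ 2·7·(12)·x dx = 0 (odd integrand); ∫ 12^2 dx = 144·2π.
So (1/(2π)) ∫_{-π}^{π} (7x + 12)^2 dx = 49π^2/3 + 144 = 49π^2/3 + 144.
Parseval ⇒ Σ |c_n|^2 = 49π^2/3 + 144.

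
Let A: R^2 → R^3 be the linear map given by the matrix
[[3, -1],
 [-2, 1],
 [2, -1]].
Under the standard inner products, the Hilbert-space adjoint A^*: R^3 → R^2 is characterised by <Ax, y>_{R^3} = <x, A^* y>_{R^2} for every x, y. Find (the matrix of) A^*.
A^* = A^T =
[[3, -2, 2],
 [-1, 1, -1]]

For real matrices with standard dot products, the defining identity <Ax, y> = <x, A^* y> gives (Ax)^T y = x^T (A^*) y, i.e. x^T A^T y = x^T (A^*) y. Since this holds for all x, y, we must have A^* = A^T. Therefore
A^* =
[[3, -2, 2],
 [-1, 1, -1]].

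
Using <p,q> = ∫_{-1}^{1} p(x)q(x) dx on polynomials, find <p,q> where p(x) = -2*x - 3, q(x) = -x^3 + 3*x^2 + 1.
<p,q> = -56/5

Expand the product: p(x)·q(x) = 2*x^4 - 3*x^3 - 9*x^2 - 2*x - 3.
∫_{-1}^{1} of each monomial x^k gives [2/(k+1) if k even, 0 if k odd]. Integrating term-by-term (or equivalently evaluating the antiderivative F(x) = 2*x^5/5 - 3*x^4/4 - 3*x^3 - x^2 - 3*x at the endpoints):
  F(1) − F(−1) = -147/20 − (77/20) = -56/5.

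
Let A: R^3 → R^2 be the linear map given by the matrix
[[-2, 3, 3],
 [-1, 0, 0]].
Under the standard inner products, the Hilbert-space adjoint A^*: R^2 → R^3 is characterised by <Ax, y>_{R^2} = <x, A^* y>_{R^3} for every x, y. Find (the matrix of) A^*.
A^* = A^T =
[[-2, -1],
 [3, 0],
 [3, 0]]

For real matrices with standard dot products, the defining identity <Ax, y> = <x, A^* y> gives (Ax)^T y = x^T (A^*) y, i.e. x^T A^T y = x^T (A^*) y. Since this holds for all x, y, we must have A^* = A^T. Therefore
A^* =
[[-2, -1],
 [3, 0],
 [3, 0]].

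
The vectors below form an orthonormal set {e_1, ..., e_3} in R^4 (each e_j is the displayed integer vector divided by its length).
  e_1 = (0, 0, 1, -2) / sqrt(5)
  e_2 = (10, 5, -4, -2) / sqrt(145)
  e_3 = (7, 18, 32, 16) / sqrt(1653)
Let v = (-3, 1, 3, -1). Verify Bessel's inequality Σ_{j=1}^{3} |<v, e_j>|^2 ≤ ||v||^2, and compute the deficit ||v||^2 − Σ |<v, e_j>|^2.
Σ |<v, e_j>|^2 = 971/57; ||v||^2 = 20; deficit = 169/57

Write each e_j = u_j / sqrt(<u_j, u_j>) where u_j is the displayed integer vector. Then <v, e_j> = <v, u_j> / sqrt(<u_j, u_j>), so |<v, e_j>|^2 = <v, u_j>^2 / <u_j, u_j>.
Coefficients: <v, e_1> = 5/sqrt(5), <v, e_2> = -35/sqrt(145), <v, e_3> = 77/sqrt(1653).
Square and sum: Σ |<v, e_j>|^2 = 971/57.
Compute ||v||^2 = v·v = 20.
Deficit = 20 − 971/57 = 169/57 ≥ 0, confirming Bessel's inequality. (The deficit equals ||v − Σ <v,e_j> e_j||^2, the squared distance from v to span{e_j}.)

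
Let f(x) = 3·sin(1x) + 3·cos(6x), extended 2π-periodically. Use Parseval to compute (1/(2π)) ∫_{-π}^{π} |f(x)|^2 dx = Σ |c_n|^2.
Σ |c_n|^2 = 9

Expand |f|^2 and use orthogonality of {sin(nx), cos(mx)} on [-π, π]:
  ∫_{-π}^{π} sin(nx)^2 dx = π, ∫ cos(mx)^2 dx = π, and cross terms integrate to 0.
So ∫_{-π}^{π} f(x)^2 dx = 3^2 · π + 3^2 · π = (9 + 9)π.
Divide by 2π: (9 + 9)/2 = 9.
By Parseval, this equals Σ |c_n|^2.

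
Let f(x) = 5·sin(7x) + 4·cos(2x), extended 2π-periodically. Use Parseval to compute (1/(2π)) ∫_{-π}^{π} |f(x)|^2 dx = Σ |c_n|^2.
Σ |c_n|^2 = 41/2

Expand |f|^2 and use orthogonality of {sin(nx), cos(mx)} on [-π, π]:
  ∫_{-π}^{π} sin(nx)^2 dx = π, ∫ cos(mx)^2 dx = π, and cross terms integrate to 0.
So ∫_{-π}^{π} f(x)^2 dx = 5^2 · π + 4^2 · π = (25 + 16)π.
Divide by 2π: (25 + 16)/2 = 41/2.
By Parseval, this equals Σ |c_n|^2.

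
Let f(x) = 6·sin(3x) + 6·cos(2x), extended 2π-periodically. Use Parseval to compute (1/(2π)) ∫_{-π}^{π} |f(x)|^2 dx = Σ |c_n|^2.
Σ |c_n|^2 = 36

Expand |f|^2 and use orthogonality of {sin(nx), cos(mx)} on [-π, π]:
  ∫_{-π}^{π} sin(nx)^2 dx = π, ∫ cos(mx)^2 dx = π, and cross terms integrate to 0.
So ∫_{-π}^{π} f(x)^2 dx = 6^2 · π + 6^2 · π = (36 + 36)π.
Divide by 2π: (36 + 36)/2 = 36.
By Parseval, this equals Σ |c_n|^2.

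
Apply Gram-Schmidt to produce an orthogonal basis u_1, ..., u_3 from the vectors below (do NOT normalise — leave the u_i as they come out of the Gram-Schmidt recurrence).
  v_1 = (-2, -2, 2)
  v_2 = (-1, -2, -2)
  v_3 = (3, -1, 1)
Orthogonal basis:
  u_1 = (-2, -2, 2)
  u_2 = (-2/3, -5/3, -7/3)
  u_3 = (32/13, -24/13, 8/13)

Apply the Gram-Schmidt recurrence
  u_1 = v_1
  u_i = v_i − Σ_{j<i} ((v_i · u_j) / (u_j · u_j)) · u_j.

Step by step this gives:
  u_1 = (-2, -2, 2)
  u_2 = (-2/3, -5/3, -7/3)
  u_3 = (32/13, -24/13, 8/13)

Orthogonality check:
  u_2 · u_1 = 0 (should be 0)
  u_3 · u_1 = 0 (should be 0)
  u_3 · u_2 = 0 (should be 0)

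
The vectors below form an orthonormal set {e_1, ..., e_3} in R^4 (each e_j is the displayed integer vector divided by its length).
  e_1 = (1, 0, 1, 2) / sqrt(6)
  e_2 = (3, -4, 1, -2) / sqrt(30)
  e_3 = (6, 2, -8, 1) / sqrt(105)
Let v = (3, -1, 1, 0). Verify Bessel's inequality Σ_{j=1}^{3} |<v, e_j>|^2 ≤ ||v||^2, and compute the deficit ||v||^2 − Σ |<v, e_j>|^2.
Σ |<v, e_j>|^2 = 206/21; ||v||^2 = 11; deficit = 25/21

Write each e_j = u_j / sqrt(<u_j, u_j>) where u_j is the displayed integer vector. Then <v, e_j> = <v, u_j> / sqrt(<u_j, u_j>), so |<v, e_j>|^2 = <v, u_j>^2 / <u_j, u_j>.
Coefficients: <v, e_1> = 4/sqrt(6), <v, e_2> = 14/sqrt(30), <v, e_3> = 8/sqrt(105).
Square and sum: Σ |<v, e_j>|^2 = 206/21.
Compute ||v||^2 = v·v = 11.
Deficit = 11 − 206/21 = 25/21 ≥ 0, confirming Bessel's inequality. (The deficit equals ||v − Σ <v,e_j> e_j||^2, the squared distance from v to span{e_j}.)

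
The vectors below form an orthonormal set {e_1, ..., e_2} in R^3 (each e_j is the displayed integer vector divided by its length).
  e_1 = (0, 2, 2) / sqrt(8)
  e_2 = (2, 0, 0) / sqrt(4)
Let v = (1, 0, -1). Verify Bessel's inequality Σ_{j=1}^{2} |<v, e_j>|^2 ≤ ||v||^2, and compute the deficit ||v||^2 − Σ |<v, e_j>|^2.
Σ |<v, e_j>|^2 = 3/2; ||v||^2 = 2; deficit = 1/2

Write each e_j = u_j / sqrt(<u_j, u_j>) where u_j is the displayed integer vector. Then <v, e_j> = <v, u_j> / sqrt(<u_j, u_j>), so |<v, e_j>|^2 = <v, u_j>^2 / <u_j, u_j>.
Coefficients: <v, e_1> = -2/sqrt(8), <v, e_2> = 2/sqrt(4).
Square and sum: Σ |<v, e_j>|^2 = 3/2.
Compute ||v||^2 = v·v = 2.
Deficit = 2 − 3/2 = 1/2 ≥ 0, confirming Bessel's inequality. (The deficit equals ||v − Σ <v,e_j> e_j||^2, the squared distance from v to span{e_j}.)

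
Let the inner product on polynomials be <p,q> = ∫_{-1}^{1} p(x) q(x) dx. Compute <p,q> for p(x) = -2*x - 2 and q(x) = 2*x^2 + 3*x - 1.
<p,q> = -8/3

Expand the product: p(x)·q(x) = -4*x^3 - 10*x^2 - 4*x + 2.
∫_{-1}^{1} of each monomial x^k gives [2/(k+1) if k even, 0 if k odd]. Integrating term-by-term (or equivalently evaluating the antiderivative F(x) = -x^4 - 10*x^3/3 - 2*x^2 + 2*x at the endpoints):
  F(1) − F(−1) = -13/3 − (-5/3) = -8/3.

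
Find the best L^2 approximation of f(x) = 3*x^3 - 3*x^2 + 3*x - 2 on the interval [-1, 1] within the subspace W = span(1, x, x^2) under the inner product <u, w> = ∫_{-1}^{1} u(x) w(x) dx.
g(x) = -3*x^2 + 24*x/5 - 2

The best approximation g ∈ W is the orthogonal projection of f onto W. Writing g = a_0 + a_1 x + a_2 x^2, the coefficients solve the normal equations G · a = b where
  G_{ij} = <φ_i, φ_j> and b_i = <f, φ_i>, with φ_0 = 1, φ_1 = x, φ_2 = x^2.
G =
  [2, 0, 2/3]
  [0, 2/3, 0]
  [2/3, 0, 2/5],
b = (-6, 16/5, -38/15).
Solving gives a_0 = -2, a_1 = 24/5, a_2 = -3, so
  g(x) = -3*x^2 + 24*x/5 - 2.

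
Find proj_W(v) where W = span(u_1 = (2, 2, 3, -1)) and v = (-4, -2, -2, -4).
proj_W(v) = (-14/9, -14/9, -7/3, 7/9)

Set up U = [u_1 | ... | u_1] ∈ R^(4×1). The projector onto W = col(U) is P = U (U^T U)^(-1) U^T.
Compute U^T U =
  [18],
and U^T v = (-14).
Solve U^T U · c = U^T v for the coefficients: c = (-7/9). The projection is proj_W(v) = U c.
Check: (v - proj_W(v)) · u_1 = 0  (should be 0).
Result: proj_W(v) = (-14/9, -14/9, -7/3, 7/9).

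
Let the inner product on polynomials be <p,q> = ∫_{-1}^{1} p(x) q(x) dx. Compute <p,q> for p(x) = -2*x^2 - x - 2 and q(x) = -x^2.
<p,q> = 32/15

Expand the product: p(x)·q(x) = 2*x^4 + x^3 + 2*x^2.
∫_{-1}^{1} of each monomial x^k gives [2/(k+1) if k even, 0 if k odd]. Integrating term-by-term (or equivalently evaluating the antiderivative F(x) = 2*x^5/5 + x^4/4 + 2*x^3/3 at the endpoints):
  F(1) − F(−1) = 79/60 − (-49/60) = 32/15.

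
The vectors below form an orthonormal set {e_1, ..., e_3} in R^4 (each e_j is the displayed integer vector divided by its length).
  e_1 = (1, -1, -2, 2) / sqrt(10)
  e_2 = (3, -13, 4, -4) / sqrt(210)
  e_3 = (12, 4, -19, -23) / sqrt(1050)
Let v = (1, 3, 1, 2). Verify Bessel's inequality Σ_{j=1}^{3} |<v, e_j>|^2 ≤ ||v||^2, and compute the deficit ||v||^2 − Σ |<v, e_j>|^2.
Σ |<v, e_j>|^2 = 461/50; ||v||^2 = 15; deficit = 289/50

Write each e_j = u_j / sqrt(<u_j, u_j>) where u_j is the displayed integer vector. Then <v, e_j> = <v, u_j> / sqrt(<u_j, u_j>), so |<v, e_j>|^2 = <v, u_j>^2 / <u_j, u_j>.
Coefficients: <v, e_1> = 0/sqrt(10), <v, e_2> = -40/sqrt(210), <v, e_3> = -41/sqrt(1050).
Square and sum: Σ |<v, e_j>|^2 = 461/50.
Compute ||v||^2 = v·v = 15.
Deficit = 15 − 461/50 = 289/50 ≥ 0, confirming Bessel's inequality. (The deficit equals ||v − Σ <v,e_j> e_j||^2, the squared distance from v to span{e_j}.)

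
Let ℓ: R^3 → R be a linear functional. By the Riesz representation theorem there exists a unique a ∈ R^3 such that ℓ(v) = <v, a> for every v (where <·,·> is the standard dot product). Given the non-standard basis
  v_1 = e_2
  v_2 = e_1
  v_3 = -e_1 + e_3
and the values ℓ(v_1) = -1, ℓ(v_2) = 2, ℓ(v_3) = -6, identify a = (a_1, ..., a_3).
a = (2, -1, -4)

Write a = (a_1, ..., a_3) in the standard basis. For each basis vector v_i, ℓ(v_i) = <v_i, a> is a linear equation in the a_j's. Collect the n equations into a matrix system V a = ℓ, where row i of V is v_i (expressed in the standard basis). Since V is invertible (lower-triangular with 1s on the diagonal, up to permutation), solve by back-substitution:
  V =
[[0, 1, 0],
 [1, 0, 0],
 [-1, 0, 1]]
  V a = (-1, 2, -6)
Solving gives a = (2, -1, -4).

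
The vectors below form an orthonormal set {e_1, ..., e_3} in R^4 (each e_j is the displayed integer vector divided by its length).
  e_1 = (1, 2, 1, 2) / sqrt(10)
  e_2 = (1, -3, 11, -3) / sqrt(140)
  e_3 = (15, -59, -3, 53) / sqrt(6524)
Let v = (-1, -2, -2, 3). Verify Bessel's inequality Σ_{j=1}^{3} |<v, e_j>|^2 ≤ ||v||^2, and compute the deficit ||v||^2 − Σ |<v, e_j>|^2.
Σ |<v, e_j>|^2 = 7427/466; ||v||^2 = 18; deficit = 961/466

Write each e_j = u_j / sqrt(<u_j, u_j>) where u_j is the displayed integer vector. Then <v, e_j> = <v, u_j> / sqrt(<u_j, u_j>), so |<v, e_j>|^2 = <v, u_j>^2 / <u_j, u_j>.
Coefficients: <v, e_1> = -1/sqrt(10), <v, e_2> = -26/sqrt(140), <v, e_3> = 268/sqrt(6524).
Square and sum: Σ |<v, e_j>|^2 = 7427/466.
Compute ||v||^2 = v·v = 18.
Deficit = 18 − 7427/466 = 961/466 ≥ 0, confirming Bessel's inequality. (The deficit equals ||v − Σ <v,e_j> e_j||^2, the squared distance from v to span{e_j}.)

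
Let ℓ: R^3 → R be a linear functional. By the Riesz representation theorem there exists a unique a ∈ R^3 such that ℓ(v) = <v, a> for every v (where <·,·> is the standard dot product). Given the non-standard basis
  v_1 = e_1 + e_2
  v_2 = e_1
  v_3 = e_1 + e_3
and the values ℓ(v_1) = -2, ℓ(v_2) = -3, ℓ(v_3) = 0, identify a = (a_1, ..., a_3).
a = (-3, 1, 3)

Write a = (a_1, ..., a_3) in the standard basis. For each basis vector v_i, ℓ(v_i) = <v_i, a> is a linear equation in the a_j's. Collect the n equations into a matrix system V a = ℓ, where row i of V is v_i (expressed in the standard basis). Since V is invertible (lower-triangular with 1s on the diagonal, up to permutation), solve by back-substitution:
  V =
[[1, 1, 0],
 [1, 0, 0],
 [1, 0, 1]]
  V a = (-2, -3, 0)
Solving gives a = (-3, 1, 3).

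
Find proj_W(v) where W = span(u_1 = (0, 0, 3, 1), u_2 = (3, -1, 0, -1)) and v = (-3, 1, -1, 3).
proj_W(v) = (-390/109, 130/109, -39/109, 117/109)

Set up U = [u_1 | ... | u_2] ∈ R^(4×2). The projector onto W = col(U) is P = U (U^T U)^(-1) U^T.
Compute U^T U =
  [10, -1]
  [-1, 11],
and U^T v = (0, -13).
Solve U^T U · c = U^T v for the coefficients: c = (-13/109, -130/109). The projection is proj_W(v) = U c.
Check: (v - proj_W(v)) · u_1 = 0  (should be 0).
Check: (v - proj_W(v)) · u_2 = 0  (should be 0).
Result: proj_W(v) = (-390/109, 130/109, -39/109, 117/109).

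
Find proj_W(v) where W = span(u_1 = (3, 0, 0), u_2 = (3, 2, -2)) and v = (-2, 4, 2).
proj_W(v) = (-2, 1, -1)

Set up U = [u_1 | ... | u_2] ∈ R^(3×2). The projector onto W = col(U) is P = U (U^T U)^(-1) U^T.
Compute U^T U =
  [9, 9]
  [9, 17],
and U^T v = (-6, -2).
Solve U^T U · c = U^T v for the coefficients: c = (-7/6, 1/2). The projection is proj_W(v) = U c.
Check: (v - proj_W(v)) · u_1 = 0  (should be 0).
Check: (v - proj_W(v)) · u_2 = 0  (should be 0).
Result: proj_W(v) = (-2, 1, -1).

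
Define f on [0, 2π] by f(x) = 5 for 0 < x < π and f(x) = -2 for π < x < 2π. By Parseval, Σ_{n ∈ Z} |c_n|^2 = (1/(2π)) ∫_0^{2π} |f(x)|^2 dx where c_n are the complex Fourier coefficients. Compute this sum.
Σ |c_n|^2 = 29/2

Parseval equates the L^2 energy of f (normalised by 1/(2π)) with the ℓ^2 sum of its Fourier coefficients: (1/(2π)) ∫_0^{2π} |f|^2 = Σ |c_n|^2.
Compute the left side: (1/(2π)) [∫_0^π 5^2 dx + ∫_π^{2π} (-2)^2 dx] = (1/(2π)) · (25π + 4π) = (25 + 4)/2 = 29/2.
So Σ_{n ∈ Z} |c_n|^2 = 29/2.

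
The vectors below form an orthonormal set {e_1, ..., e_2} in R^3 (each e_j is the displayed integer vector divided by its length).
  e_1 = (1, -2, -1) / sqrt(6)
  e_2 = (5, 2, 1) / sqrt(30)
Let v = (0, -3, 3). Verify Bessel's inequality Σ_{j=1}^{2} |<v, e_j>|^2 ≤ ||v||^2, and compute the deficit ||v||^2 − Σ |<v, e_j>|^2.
Σ |<v, e_j>|^2 = 9/5; ||v||^2 = 18; deficit = 81/5

Write each e_j = u_j / sqrt(<u_j, u_j>) where u_j is the displayed integer vector. Then <v, e_j> = <v, u_j> / sqrt(<u_j, u_j>), so |<v, e_j>|^2 = <v, u_j>^2 / <u_j, u_j>.
Coefficients: <v, e_1> = 3/sqrt(6), <v, e_2> = -3/sqrt(30).
Square and sum: Σ |<v, e_j>|^2 = 9/5.
Compute ||v||^2 = v·v = 18.
Deficit = 18 − 9/5 = 81/5 ≥ 0, confirming Bessel's inequality. (The deficit equals ||v − Σ <v,e_j> e_j||^2, the squared distance from v to span{e_j}.)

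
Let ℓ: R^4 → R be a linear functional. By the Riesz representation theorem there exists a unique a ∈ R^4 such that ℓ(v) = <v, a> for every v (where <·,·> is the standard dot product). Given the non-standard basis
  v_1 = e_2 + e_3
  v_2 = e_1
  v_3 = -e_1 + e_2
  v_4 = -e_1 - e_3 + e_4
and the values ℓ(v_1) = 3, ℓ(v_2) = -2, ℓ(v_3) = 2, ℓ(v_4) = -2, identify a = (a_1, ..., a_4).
a = (-2, 0, 3, -1)

Write a = (a_1, ..., a_4) in the standard basis. For each basis vector v_i, ℓ(v_i) = <v_i, a> is a linear equation in the a_j's. Collect the n equations into a matrix system V a = ℓ, where row i of V is v_i (expressed in the standard basis). Since V is invertible (lower-triangular with 1s on the diagonal, up to permutation), solve by back-substitution:
  V =
[[0, 1, 1, 0],
 [1, 0, 0, 0],
 [-1, 1, 0, 0],
 [-1, 0, -1, 1]]
  V a = (3, -2, 2, -2)
Solving gives a = (-2, 0, 3, -1).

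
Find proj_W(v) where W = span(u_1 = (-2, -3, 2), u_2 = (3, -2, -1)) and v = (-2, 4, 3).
proj_W(v) = (-755/234, 386/117, 13/18)

Set up U = [u_1 | ... | u_2] ∈ R^(3×2). The projector onto W = col(U) is P = U (U^T U)^(-1) U^T.
Compute U^T U =
  [17, -2]
  [-2, 14],
and U^T v = (-2, -17).
Solve U^T U · c = U^T v for the coefficients: c = (-31/117, -293/234). The projection is proj_W(v) = U c.
Check: (v - proj_W(v)) · u_1 = 0  (should be 0).
Check: (v - proj_W(v)) · u_2 = 0  (should be 0).
Result: proj_W(v) = (-755/234, 386/117, 13/18).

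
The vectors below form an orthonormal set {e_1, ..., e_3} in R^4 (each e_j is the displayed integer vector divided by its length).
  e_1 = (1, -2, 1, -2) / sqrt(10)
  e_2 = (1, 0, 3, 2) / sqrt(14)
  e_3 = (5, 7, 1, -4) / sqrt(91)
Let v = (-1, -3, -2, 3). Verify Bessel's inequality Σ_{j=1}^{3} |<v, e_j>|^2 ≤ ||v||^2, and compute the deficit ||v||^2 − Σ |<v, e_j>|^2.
Σ |<v, e_j>|^2 = 1206/65; ||v||^2 = 23; deficit = 289/65

Write each e_j = u_j / sqrt(<u_j, u_j>) where u_j is the displayed integer vector. Then <v, e_j> = <v, u_j> / sqrt(<u_j, u_j>), so |<v, e_j>|^2 = <v, u_j>^2 / <u_j, u_j>.
Coefficients: <v, e_1> = -3/sqrt(10), <v, e_2> = -1/sqrt(14), <v, e_3> = -40/sqrt(91).
Square and sum: Σ |<v, e_j>|^2 = 1206/65.
Compute ||v||^2 = v·v = 23.
Deficit = 23 − 1206/65 = 289/65 ≥ 0, confirming Bessel's inequality. (The deficit equals ||v − Σ <v,e_j> e_j||^2, the squared distance from v to span{e_j}.)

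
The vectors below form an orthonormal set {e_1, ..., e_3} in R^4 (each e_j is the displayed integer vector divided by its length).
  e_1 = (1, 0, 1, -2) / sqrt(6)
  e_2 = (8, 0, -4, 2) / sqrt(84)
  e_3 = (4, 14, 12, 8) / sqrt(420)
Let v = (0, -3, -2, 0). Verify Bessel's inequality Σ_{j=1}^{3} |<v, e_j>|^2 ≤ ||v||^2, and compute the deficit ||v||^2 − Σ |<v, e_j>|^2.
Σ |<v, e_j>|^2 = 59/5; ||v||^2 = 13; deficit = 6/5

Write each e_j = u_j / sqrt(<u_j, u_j>) where u_j is the displayed integer vector. Then <v, e_j> = <v, u_j> / sqrt(<u_j, u_j>), so |<v, e_j>|^2 = <v, u_j>^2 / <u_j, u_j>.
Coefficients: <v, e_1> = -2/sqrt(6), <v, e_2> = 8/sqrt(84), <v, e_3> = -66/sqrt(420).
Square and sum: Σ |<v, e_j>|^2 = 59/5.
Compute ||v||^2 = v·v = 13.
Deficit = 13 − 59/5 = 6/5 ≥ 0, confirming Bessel's inequality. (The deficit equals ||v − Σ <v,e_j> e_j||^2, the squared distance from v to span{e_j}.)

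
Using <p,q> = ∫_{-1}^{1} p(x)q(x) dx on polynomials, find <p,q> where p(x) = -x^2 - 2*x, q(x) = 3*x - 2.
<p,q> = -8/3

Expand the product: p(x)·q(x) = -3*x^3 - 4*x^2 + 4*x.
∫_{-1}^{1} of each monomial x^k gives [2/(k+1) if k even, 0 if k odd]. Integrating term-by-term (or equivalently evaluating the antiderivative F(x) = -3*x^4/4 - 4*x^3/3 + 2*x^2 at the endpoints):
  F(1) − F(−1) = -1/12 − (31/12) = -8/3.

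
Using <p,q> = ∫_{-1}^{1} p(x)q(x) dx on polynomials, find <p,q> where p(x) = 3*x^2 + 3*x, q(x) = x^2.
<p,q> = 6/5

Expand the product: p(x)·q(x) = 3*x^4 + 3*x^3.
∫_{-1}^{1} of each monomial x^k gives [2/(k+1) if k even, 0 if k odd]. Integrating term-by-term (or equivalently evaluating the antiderivative F(x) = 3*x^5/5 + 3*x^4/4 at the endpoints):
  F(1) − F(−1) = 27/20 − (3/20) = 6/5.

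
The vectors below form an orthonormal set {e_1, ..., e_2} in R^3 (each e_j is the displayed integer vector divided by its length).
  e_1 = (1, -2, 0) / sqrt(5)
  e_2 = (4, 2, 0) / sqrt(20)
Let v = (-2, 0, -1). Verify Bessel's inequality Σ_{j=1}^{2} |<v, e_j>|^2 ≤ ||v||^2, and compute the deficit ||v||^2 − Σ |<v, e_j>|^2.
Σ |<v, e_j>|^2 = 4; ||v||^2 = 5; deficit = 1

Write each e_j = u_j / sqrt(<u_j, u_j>) where u_j is the displayed integer vector. Then <v, e_j> = <v, u_j> / sqrt(<u_j, u_j>), so |<v, e_j>|^2 = <v, u_j>^2 / <u_j, u_j>.
Coefficients: <v, e_1> = -2/sqrt(5), <v, e_2> = -8/sqrt(20).
Square and sum: Σ |<v, e_j>|^2 = 4.
Compute ||v||^2 = v·v = 5.
Deficit = 5 − 4 = 1 ≥ 0, confirming Bessel's inequality. (The deficit equals ||v − Σ <v,e_j> e_j||^2, the squared distance from v to span{e_j}.)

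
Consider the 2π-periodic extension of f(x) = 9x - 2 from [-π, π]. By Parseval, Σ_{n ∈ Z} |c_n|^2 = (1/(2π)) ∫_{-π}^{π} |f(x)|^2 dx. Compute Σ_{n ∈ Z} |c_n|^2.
Σ |c_n|^2 = 27π^2 + 4

Expand and integrate term by term over [-π, π]:
  ∫ (9x)^2 dx = 81·(2π^3/3); ∫ 2·9·(-2)·x dx = 0 (odd integrand); ∫ (-2)^2 dx = 4·2π.
So (1/(2π)) ∫_{-π}^{π} (9x - 2)^2 dx = 81π^2/3 + 4 = 27π^2 + 4.
Parseval ⇒ Σ |c_n|^2 = 27π^2 + 4.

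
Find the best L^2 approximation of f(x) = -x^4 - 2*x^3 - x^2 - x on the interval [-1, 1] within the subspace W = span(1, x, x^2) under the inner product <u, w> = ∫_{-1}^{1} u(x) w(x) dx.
g(x) = -13*x^2/7 - 11*x/5 + 3/35

The best approximation g ∈ W is the orthogonal projection of f onto W. Writing g = a_0 + a_1 x + a_2 x^2, the coefficients solve the normal equations G · a = b where
  G_{ij} = <φ_i, φ_j> and b_i = <f, φ_i>, with φ_0 = 1, φ_1 = x, φ_2 = x^2.
G =
  [2, 0, 2/3]
  [0, 2/3, 0]
  [2/3, 0, 2/5],
b = (-16/15, -22/15, -24/35).
Solving gives a_0 = 3/35, a_1 = -11/5, a_2 = -13/7, so
  g(x) = -13*x^2/7 - 11*x/5 + 3/35.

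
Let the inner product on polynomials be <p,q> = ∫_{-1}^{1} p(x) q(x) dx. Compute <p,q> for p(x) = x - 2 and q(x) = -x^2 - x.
<p,q> = 2/3

Expand the product: p(x)·q(x) = -x^3 + x^2 + 2*x.
∫_{-1}^{1} of each monomial x^k gives [2/(k+1) if k even, 0 if k odd]. Integrating term-by-term (or equivalently evaluating the antiderivative F(x) = -x^4/4 + x^3/3 + x^2 at the endpoints):
  F(1) − F(−1) = 13/12 − (5/12) = 2/3.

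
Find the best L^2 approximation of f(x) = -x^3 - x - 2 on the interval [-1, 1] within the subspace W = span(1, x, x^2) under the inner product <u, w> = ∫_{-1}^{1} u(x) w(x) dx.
g(x) = -8*x/5 - 2

The best approximation g ∈ W is the orthogonal projection of f onto W. Writing g = a_0 + a_1 x + a_2 x^2, the coefficients solve the normal equations G · a = b where
  G_{ij} = <φ_i, φ_j> and b_i = <f, φ_i>, with φ_0 = 1, φ_1 = x, φ_2 = x^2.
G =
  [2, 0, 2/3]
  [0, 2/3, 0]
  [2/3, 0, 2/5],
b = (-4, -16/15, -4/3).
Solving gives a_0 = -2, a_1 = -8/5, a_2 = 0, so
  g(x) = -8*x/5 - 2.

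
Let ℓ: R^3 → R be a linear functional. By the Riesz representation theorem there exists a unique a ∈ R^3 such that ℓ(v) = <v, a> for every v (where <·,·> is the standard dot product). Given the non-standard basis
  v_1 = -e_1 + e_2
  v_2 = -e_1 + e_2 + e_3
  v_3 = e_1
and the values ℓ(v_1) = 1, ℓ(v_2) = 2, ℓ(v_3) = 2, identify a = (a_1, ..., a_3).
a = (2, 3, 1)

Write a = (a_1, ..., a_3) in the standard basis. For each basis vector v_i, ℓ(v_i) = <v_i, a> is a linear equation in the a_j's. Collect the n equations into a matrix system V a = ℓ, where row i of V is v_i (expressed in the standard basis). Since V is invertible (lower-triangular with 1s on the diagonal, up to permutation), solve by back-substitution:
  V =
[[-1, 1, 0],
 [-1, 1, 1],
 [1, 0, 0]]
  V a = (1, 2, 2)
Solving gives a = (2, 3, 1).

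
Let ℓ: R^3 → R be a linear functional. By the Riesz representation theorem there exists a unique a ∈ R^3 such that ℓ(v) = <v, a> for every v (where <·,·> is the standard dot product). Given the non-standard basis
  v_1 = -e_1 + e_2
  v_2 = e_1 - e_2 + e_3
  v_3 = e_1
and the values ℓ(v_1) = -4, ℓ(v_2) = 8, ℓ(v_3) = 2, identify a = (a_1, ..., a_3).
a = (2, -2, 4)

Write a = (a_1, ..., a_3) in the standard basis. For each basis vector v_i, ℓ(v_i) = <v_i, a> is a linear equation in the a_j's. Collect the n equations into a matrix system V a = ℓ, where row i of V is v_i (expressed in the standard basis). Since V is invertible (lower-triangular with 1s on the diagonal, up to permutation), solve by back-substitution:
  V =
[[-1, 1, 0],
 [1, -1, 1],
 [1, 0, 0]]
  V a = (-4, 8, 2)
Solving gives a = (2, -2, 4).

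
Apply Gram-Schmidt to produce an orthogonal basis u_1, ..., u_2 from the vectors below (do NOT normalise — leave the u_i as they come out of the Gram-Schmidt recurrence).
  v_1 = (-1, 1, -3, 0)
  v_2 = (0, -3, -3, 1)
Orthogonal basis:
  u_1 = (-1, 1, -3, 0)
  u_2 = (6/11, -39/11, -15/11, 1)

Apply the Gram-Schmidt recurrence
  u_1 = v_1
  u_i = v_i − Σ_{j<i} ((v_i · u_j) / (u_j · u_j)) · u_j.

Step by step this gives:
  u_1 = (-1, 1, -3, 0)
  u_2 = (6/11, -39/11, -15/11, 1)

Orthogonality check:
  u_2 · u_1 = 0 (should be 0)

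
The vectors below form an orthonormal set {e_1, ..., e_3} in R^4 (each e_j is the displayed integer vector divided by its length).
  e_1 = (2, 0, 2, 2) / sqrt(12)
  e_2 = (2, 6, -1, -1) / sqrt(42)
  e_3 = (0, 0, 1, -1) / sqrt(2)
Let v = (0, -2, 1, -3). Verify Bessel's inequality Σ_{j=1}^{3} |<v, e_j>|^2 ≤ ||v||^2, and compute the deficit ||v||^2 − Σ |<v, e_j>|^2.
Σ |<v, e_j>|^2 = 82/7; ||v||^2 = 14; deficit = 16/7

Write each e_j = u_j / sqrt(<u_j, u_j>) where u_j is the displayed integer vector. Then <v, e_j> = <v, u_j> / sqrt(<u_j, u_j>), so |<v, e_j>|^2 = <v, u_j>^2 / <u_j, u_j>.
Coefficients: <v, e_1> = -4/sqrt(12), <v, e_2> = -10/sqrt(42), <v, e_3> = 4/sqrt(2).
Square and sum: Σ |<v, e_j>|^2 = 82/7.
Compute ||v||^2 = v·v = 14.
Deficit = 14 − 82/7 = 16/7 ≥ 0, confirming Bessel's inequality. (The deficit equals ||v − Σ <v,e_j> e_j||^2, the squared distance from v to span{e_j}.)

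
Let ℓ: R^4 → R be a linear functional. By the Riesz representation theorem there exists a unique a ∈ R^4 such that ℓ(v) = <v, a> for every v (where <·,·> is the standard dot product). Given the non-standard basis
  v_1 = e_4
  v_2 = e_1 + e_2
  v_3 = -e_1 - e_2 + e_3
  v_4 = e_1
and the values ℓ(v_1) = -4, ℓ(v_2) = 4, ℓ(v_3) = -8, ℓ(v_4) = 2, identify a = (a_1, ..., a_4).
a = (2, 2, -4, -4)

Write a = (a_1, ..., a_4) in the standard basis. For each basis vector v_i, ℓ(v_i) = <v_i, a> is a linear equation in the a_j's. Collect the n equations into a matrix system V a = ℓ, where row i of V is v_i (expressed in the standard basis). Since V is invertible (lower-triangular with 1s on the diagonal, up to permutation), solve by back-substitution:
  V =
[[0, 0, 0, 1],
 [1, 1, 0, 0],
 [-1, -1, 1, 0],
 [1, 0, 0, 0]]
  V a = (-4, 4, -8, 2)
Solving gives a = (2, 2, -4, -4).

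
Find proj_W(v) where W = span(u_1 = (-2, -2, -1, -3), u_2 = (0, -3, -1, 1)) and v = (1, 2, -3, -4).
proj_W(v) = (-127/91, 116/91, 5/26, -543/182)

Set up U = [u_1 | ... | u_2] ∈ R^(4×2). The projector onto W = col(U) is P = U (U^T U)^(-1) U^T.
Compute U^T U =
  [18, 4]
  [4, 11],
and U^T v = (9, -7).
Solve U^T U · c = U^T v for the coefficients: c = (127/182, -81/91). The projection is proj_W(v) = U c.
Check: (v - proj_W(v)) · u_1 = 0  (should be 0).
Check: (v - proj_W(v)) · u_2 = 0  (should be 0).
Result: proj_W(v) = (-127/91, 116/91, 5/26, -543/182).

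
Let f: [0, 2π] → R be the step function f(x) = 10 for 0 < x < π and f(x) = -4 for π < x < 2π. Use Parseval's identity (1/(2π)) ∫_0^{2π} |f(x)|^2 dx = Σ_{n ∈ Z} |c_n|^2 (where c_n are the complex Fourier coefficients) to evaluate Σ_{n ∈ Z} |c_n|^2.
Σ |c_n|^2 = 58

Parseval equates the L^2 energy of f (normalised by 1/(2π)) with the ℓ^2 sum of its Fourier coefficients: (1/(2π)) ∫_0^{2π} |f|^2 = Σ |c_n|^2.
Compute the left side: (1/(2π)) [∫_0^π 10^2 dx + ∫_π^{2π} (-4)^2 dx] = (1/(2π)) · (100π + 16π) = (100 + 16)/2 = 58.
So Σ_{n ∈ Z} |c_n|^2 = 58.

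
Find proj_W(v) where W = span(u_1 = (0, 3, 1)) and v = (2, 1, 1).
proj_W(v) = (0, 6/5, 2/5)

Set up U = [u_1 | ... | u_1] ∈ R^(3×1). The projector onto W = col(U) is P = U (U^T U)^(-1) U^T.
Compute U^T U =
  [10],
and U^T v = (4).
Solve U^T U · c = U^T v for the coefficients: c = (2/5). The projection is proj_W(v) = U c.
Check: (v - proj_W(v)) · u_1 = 0  (should be 0).
Result: proj_W(v) = (0, 6/5, 2/5).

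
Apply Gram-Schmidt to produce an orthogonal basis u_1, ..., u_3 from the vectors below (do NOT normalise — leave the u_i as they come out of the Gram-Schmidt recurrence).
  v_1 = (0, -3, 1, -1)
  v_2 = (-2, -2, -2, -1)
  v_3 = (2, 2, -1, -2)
Orthogonal basis:
  u_1 = (0, -3, 1, -1)
  u_2 = (-2, -7/11, -27/11, -6/11)
  u_3 = (99/59, 63/118, -111/118, -150/59)

Apply the Gram-Schmidt recurrence
  u_1 = v_1
  u_i = v_i − Σ_{j<i} ((v_i · u_j) / (u_j · u_j)) · u_j.

Step by step this gives:
  u_1 = (0, -3, 1, -1)
  u_2 = (-2, -7/11, -27/11, -6/11)
  u_3 = (99/59, 63/118, -111/118, -150/59)

Orthogonality check:
  u_2 · u_1 = 0 (should be 0)
  u_3 · u_1 = 0 (should be 0)
  u_3 · u_2 = 0 (should be 0)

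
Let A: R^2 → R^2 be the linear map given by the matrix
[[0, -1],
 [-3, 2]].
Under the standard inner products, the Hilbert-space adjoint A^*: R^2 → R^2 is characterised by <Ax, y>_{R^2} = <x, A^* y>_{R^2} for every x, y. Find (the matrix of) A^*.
A^* = A^T =
[[0, -3],
 [-1, 2]]

For real matrices with standard dot products, the defining identity <Ax, y> = <x, A^* y> gives (Ax)^T y = x^T (A^*) y, i.e. x^T A^T y = x^T (A^*) y. Since this holds for all x, y, we must have A^* = A^T. Therefore
A^* =
[[0, -3],
 [-1, 2]].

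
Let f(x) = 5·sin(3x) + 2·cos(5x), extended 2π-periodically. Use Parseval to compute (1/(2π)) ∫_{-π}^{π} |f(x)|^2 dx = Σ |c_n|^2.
Σ |c_n|^2 = 29/2

Expand |f|^2 and use orthogonality of {sin(nx), cos(mx)} on [-π, π]:
  ∫_{-π}^{π} sin(nx)^2 dx = π, ∫ cos(mx)^2 dx = π, and cross terms integrate to 0.
So ∫_{-π}^{π} f(x)^2 dx = 5^2 · π + 2^2 · π = (25 + 4)π.
Divide by 2π: (25 + 4)/2 = 29/2.
By Parseval, this equals Σ |c_n|^2.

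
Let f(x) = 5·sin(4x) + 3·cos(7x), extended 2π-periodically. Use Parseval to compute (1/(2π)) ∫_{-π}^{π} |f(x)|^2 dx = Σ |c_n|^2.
Σ |c_n|^2 = 17

Expand |f|^2 and use orthogonality of {sin(nx), cos(mx)} on [-π, π]:
  ∫_{-π}^{π} sin(nx)^2 dx = π, ∫ cos(mx)^2 dx = π, and cross terms integrate to 0.
So ∫_{-π}^{π} f(x)^2 dx = 5^2 · π + 3^2 · π = (25 + 9)π.
Divide by 2π: (25 + 9)/2 = 17.
By Parseval, this equals Σ |c_n|^2.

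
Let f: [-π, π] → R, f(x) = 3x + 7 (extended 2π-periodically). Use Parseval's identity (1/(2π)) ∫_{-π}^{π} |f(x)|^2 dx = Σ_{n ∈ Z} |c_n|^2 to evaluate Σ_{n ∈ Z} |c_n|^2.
Σ |c_n|^2 = 3π^2 + 49

Expand and integrate term by term over [-π, π]:
  ∫ (3x)^2 dx = 9·(2π^3/3); ∫ 2·3·(7)·x dx = 0 (odd integrand); ∫ 7^2 dx = 49·2π.
So (1/(2π)) ∫_{-π}^{π} (3x + 7)^2 dx = 9π^2/3 + 49 = 3π^2 + 49.
Parseval ⇒ Σ |c_n|^2 = 3π^2 + 49.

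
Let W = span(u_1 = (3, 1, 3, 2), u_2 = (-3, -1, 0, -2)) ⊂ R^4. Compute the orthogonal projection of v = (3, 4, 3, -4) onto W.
proj_W(v) = (15/14, 5/14, 3, 5/7)

Set up U = [u_1 | ... | u_2] ∈ R^(4×2). The projector onto W = col(U) is P = U (U^T U)^(-1) U^T.
Compute U^T U =
  [23, -14]
  [-14, 14],
and U^T v = (14, -5).
Solve U^T U · c = U^T v for the coefficients: c = (1, 9/14). The projection is proj_W(v) = U c.
Check: (v - proj_W(v)) · u_1 = 0  (should be 0).
Check: (v - proj_W(v)) · u_2 = 0  (should be 0).
Result: proj_W(v) = (15/14, 5/14, 3, 5/7).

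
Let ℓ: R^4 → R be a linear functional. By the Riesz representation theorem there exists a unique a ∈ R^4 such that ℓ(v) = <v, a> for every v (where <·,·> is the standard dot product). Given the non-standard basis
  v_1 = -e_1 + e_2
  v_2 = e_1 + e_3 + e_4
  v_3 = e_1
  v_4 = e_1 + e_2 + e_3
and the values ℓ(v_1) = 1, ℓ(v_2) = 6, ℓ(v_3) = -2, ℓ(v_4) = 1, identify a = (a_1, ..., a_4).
a = (-2, -1, 4, 4)

Write a = (a_1, ..., a_4) in the standard basis. For each basis vector v_i, ℓ(v_i) = <v_i, a> is a linear equation in the a_j's. Collect the n equations into a matrix system V a = ℓ, where row i of V is v_i (expressed in the standard basis). Since V is invertible (lower-triangular with 1s on the diagonal, up to permutation), solve by back-substitution:
  V =
[[-1, 1, 0, 0],
 [1, 0, 1, 1],
 [1, 0, 0, 0],
 [1, 1, 1, 0]]
  V a = (1, 6, -2, 1)
Solving gives a = (-2, -1, 4, 4).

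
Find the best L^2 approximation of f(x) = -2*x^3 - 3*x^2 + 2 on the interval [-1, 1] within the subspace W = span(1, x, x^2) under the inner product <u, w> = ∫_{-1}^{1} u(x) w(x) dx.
g(x) = -3*x^2 - 6*x/5 + 2

The best approximation g ∈ W is the orthogonal projection of f onto W. Writing g = a_0 + a_1 x + a_2 x^2, the coefficients solve the normal equations G · a = b where
  G_{ij} = <φ_i, φ_j> and b_i = <f, φ_i>, with φ_0 = 1, φ_1 = x, φ_2 = x^2.
G =
  [2, 0, 2/3]
  [0, 2/3, 0]
  [2/3, 0, 2/5],
b = (2, -4/5, 2/15).
Solving gives a_0 = 2, a_1 = -6/5, a_2 = -3, so
  g(x) = -3*x^2 - 6*x/5 + 2.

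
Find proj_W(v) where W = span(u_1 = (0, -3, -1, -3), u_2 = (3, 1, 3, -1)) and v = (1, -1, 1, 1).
proj_W(v) = (219/371, 97/371, 227/371, -7/53)

Set up U = [u_1 | ... | u_2] ∈ R^(4×2). The projector onto W = col(U) is P = U (U^T U)^(-1) U^T.
Compute U^T U =
  [19, -3]
  [-3, 20],
and U^T v = (-1, 4).
Solve U^T U · c = U^T v for the coefficients: c = (-8/371, 73/371). The projection is proj_W(v) = U c.
Check: (v - proj_W(v)) · u_1 = 0  (should be 0).
Check: (v - proj_W(v)) · u_2 = 0  (should be 0).
Result: proj_W(v) = (219/371, 97/371, 227/371, -7/53).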